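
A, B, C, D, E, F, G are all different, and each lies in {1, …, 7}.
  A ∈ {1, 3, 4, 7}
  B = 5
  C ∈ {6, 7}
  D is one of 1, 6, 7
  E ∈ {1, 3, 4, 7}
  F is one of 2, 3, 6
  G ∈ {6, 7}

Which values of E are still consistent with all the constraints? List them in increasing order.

B has just one choice, so B = 5.
The 6 still-open variables draw from only 6 values {1, 2, 3, 4, 6, 7}, so each is used; only F can be 2, hence F = 2.
C and G share exactly the 2 values {6, 7}; by pigeonhole those values go to them, so strike 6, 7 from A, D, E.
That leaves D = 1. Remove 1 from A, E.
No further eliminations apply; E can still be any of 3, 4.

3, 4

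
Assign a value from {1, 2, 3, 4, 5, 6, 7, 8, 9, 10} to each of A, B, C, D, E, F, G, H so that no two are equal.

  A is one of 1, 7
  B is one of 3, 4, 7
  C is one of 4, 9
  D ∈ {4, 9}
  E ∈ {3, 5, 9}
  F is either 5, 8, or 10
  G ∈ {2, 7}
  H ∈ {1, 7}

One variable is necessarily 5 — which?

The 2 variables A and H are confined to {1, 7}, which locks those values in; drop them from B, G.
That leaves G = 2.
C and D between them cover only {4, 9} — a naked pair. Remove those values from B, E.
That leaves B = 3. Eliminate 3 elsewhere: E.
So 5 goes to E.

E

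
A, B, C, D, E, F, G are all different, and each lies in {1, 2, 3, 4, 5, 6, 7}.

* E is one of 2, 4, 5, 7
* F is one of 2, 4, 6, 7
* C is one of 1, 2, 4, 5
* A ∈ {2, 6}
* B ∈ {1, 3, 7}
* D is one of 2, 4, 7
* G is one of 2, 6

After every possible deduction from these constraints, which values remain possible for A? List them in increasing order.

The 7 variables draw from only 7 values {1, 2, 3, 4, 5, 6, 7}, so each is used; only B can be 3, hence B = 3.
The 6 still-open variables draw from only 6 values {1, 2, 4, 5, 6, 7}, so each is used; only C can be 1, hence C = 1.
The 5 still-open variables draw from only 5 values {2, 4, 5, 6, 7}, so each is used; only E can be 5, hence E = 5.
A and G between them cover only {2, 6} — a naked pair. Remove those values from D, F.
No further eliminations apply; A can still be any of 2, 6.

2, 6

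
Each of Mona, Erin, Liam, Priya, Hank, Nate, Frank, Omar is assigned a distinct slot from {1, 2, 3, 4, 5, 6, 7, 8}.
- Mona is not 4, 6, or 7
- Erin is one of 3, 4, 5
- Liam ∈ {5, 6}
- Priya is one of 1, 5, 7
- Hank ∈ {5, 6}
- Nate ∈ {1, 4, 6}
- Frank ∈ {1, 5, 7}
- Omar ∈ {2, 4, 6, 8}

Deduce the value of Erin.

The 2 variables Liam and Hank are confined to {5, 6}, which locks those values in; drop them from Mona, Erin, Priya, Nate, Frank, Omar.
Priya and Frank share exactly the 2 values {1, 7}; by pigeonhole those values go to them, so strike 1, 7 from Mona, Nate.
Nate's domain is down to {4}, so Nate = 4. Remove 4 from Erin, Omar.
So Erin = 3.

3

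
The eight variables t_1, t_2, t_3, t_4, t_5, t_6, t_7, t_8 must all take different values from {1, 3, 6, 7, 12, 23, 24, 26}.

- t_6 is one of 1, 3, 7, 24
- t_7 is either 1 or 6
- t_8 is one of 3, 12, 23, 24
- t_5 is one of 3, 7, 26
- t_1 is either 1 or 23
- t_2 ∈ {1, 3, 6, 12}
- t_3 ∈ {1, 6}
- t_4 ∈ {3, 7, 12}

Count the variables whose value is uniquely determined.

2

The 8 variables together cover exactly {1, 3, 6, 7, 12, 23, 24, 26} — 8 values for 8 variables — and 26 appears only in t_5's list, so t_5 = 26.
t_3 and t_7 between them cover only {1, 6} — a naked pair. Remove those values from t_1, t_2, t_6.
That leaves t_1 = 23. Eliminate 23 elsewhere: t_8.
Determined: t_1=23, t_5=26. The other variables each still have more than one consistent value. That makes 2.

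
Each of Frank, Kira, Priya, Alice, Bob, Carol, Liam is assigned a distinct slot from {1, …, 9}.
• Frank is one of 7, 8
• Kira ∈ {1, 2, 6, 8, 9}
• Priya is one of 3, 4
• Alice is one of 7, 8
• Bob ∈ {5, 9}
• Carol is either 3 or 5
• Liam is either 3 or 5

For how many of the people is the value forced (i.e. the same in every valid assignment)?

2

Frank and Alice between them cover only {7, 8} — a naked pair. Remove those values from Kira.
Carol and Liam share exactly the 2 values {3, 5}; by pigeonhole those values go to them, so strike 3, 5 from Priya, Bob.
Priya's domain is down to {4}, so Priya = 4.
Bob must be 9 (only option left). Remove 9 from Kira.
Determined: Priya=4, Bob=9. The other people each still have more than one consistent value. That makes 2.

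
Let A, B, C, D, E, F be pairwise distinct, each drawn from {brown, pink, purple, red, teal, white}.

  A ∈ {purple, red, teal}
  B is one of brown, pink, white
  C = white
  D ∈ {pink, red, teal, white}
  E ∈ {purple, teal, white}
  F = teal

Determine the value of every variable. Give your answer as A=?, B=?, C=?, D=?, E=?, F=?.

A=red, B=brown, C=white, D=pink, E=purple, F=teal

C has just one choice, so C = white. So B, D, E can't be white.
F has just one choice, so F = teal. Strike teal from A, D, E.
E has just one choice, so E = purple. Eliminate purple elsewhere: A.
A has just one choice, so A = red. Remove red from D.
D has just one choice, so D = pink. Strike pink from B.
B has just one choice, so B = brown.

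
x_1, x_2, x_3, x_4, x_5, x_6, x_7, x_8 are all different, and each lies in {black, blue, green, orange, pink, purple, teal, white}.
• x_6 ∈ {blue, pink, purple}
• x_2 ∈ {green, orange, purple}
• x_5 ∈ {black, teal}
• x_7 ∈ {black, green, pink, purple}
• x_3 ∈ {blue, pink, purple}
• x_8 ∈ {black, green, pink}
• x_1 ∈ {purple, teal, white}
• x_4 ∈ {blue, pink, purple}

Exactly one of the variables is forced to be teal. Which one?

The 8 variables together cover exactly {black, blue, green, orange, pink, purple, teal, white} — 8 values for 8 variables — and orange appears only in x_2's list, so x_2 = orange.
The 7 still-open variables together cover exactly {black, blue, green, pink, purple, teal, white} — 7 values for 7 variables — and white appears only in x_1's list, so x_1 = white.
Among the 6 still-open variables, teal fits only x_5 (and all 6 values in {black, blue, green, pink, purple, teal} must be used), so x_5 = teal.

x_5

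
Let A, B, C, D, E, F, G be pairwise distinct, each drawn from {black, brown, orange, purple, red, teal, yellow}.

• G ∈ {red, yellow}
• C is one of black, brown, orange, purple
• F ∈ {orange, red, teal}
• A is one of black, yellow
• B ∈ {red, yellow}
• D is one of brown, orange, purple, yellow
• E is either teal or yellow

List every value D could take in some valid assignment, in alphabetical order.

The 2 variables B and G are confined to {red, yellow}, which locks those values in; drop them from A, D, E, F.
That leaves A = black. Eliminate black elsewhere: C.
E's domain is down to {teal}, so E = teal. So F can't be teal.
That leaves F = orange. So C, D can't be orange.
No further eliminations apply; D can still be any of brown, purple.

brown, purple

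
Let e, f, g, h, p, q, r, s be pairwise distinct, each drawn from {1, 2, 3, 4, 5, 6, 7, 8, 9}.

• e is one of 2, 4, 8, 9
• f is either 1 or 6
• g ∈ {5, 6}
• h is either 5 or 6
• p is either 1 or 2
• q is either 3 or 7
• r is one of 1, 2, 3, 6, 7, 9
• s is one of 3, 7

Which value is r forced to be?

9

The 2 variables g and h are confined to {5, 6}, which locks those values in; drop them from f, r.
f must be 1 (only option left). Strike 1 from p, r.
That leaves p = 2. Eliminate 2 elsewhere: e, r.
q and s share exactly the 2 values {3, 7}; by pigeonhole those values go to them, so strike 3, 7 from r.
So r = 9.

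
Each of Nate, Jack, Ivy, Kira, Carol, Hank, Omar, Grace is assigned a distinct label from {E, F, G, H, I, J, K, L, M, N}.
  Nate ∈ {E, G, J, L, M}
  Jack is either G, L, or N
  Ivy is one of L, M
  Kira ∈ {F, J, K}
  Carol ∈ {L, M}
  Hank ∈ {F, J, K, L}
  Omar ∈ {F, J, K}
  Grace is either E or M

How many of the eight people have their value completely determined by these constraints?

3

The 8 variables together cover exactly {E, F, G, J, K, L, M, N} — 8 values for 8 variables — and N appears only in Jack's list, so Jack = N.
The 7 still-open variables together cover exactly {E, F, G, J, K, L, M} — 7 values for 7 variables — and G appears only in Nate's list, so Nate = G.
The 6 still-open variables together cover exactly {E, F, J, K, L, M} — 6 values for 6 variables — and E appears only in Grace's list, so Grace = E.
Ivy and Carol between them cover only {L, M} — a naked pair. Remove those values from Hank.
Determined: Nate=G, Jack=N, Grace=E. The other people each still have more than one consistent value. That makes 3.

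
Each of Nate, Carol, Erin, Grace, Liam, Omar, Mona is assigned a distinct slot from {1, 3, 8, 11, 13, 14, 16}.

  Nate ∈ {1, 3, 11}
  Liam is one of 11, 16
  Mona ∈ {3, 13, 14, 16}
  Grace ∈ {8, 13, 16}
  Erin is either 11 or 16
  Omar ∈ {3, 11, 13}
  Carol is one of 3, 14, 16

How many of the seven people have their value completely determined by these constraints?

Among the 7 variables, 1 fits only Nate (and all 7 values in {1, 3, 8, 11, 13, 14, 16} must be used), so Nate = 1.
Among the 6 still-open variables, 8 fits only Grace (and all 6 values in {3, 8, 11, 13, 14, 16} must be used), so Grace = 8.
The 2 variables Erin and Liam are confined to {11, 16}, which locks those values in; drop them from Carol, Omar, Mona.
Determined: Nate=1, Grace=8. The other people each still have more than one consistent value. That makes 2.

2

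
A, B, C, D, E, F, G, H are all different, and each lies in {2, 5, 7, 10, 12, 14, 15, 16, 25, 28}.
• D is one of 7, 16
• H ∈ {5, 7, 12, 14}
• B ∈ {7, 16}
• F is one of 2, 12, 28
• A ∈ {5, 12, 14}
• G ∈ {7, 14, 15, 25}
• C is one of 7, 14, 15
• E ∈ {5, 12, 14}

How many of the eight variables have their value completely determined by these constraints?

B and D share exactly the 2 values {7, 16}; by pigeonhole those values go to them, so strike 7, 16 from C, G, H.
The 3 variables A, E, H are confined to {5, 12, 14}, which locks those values in; drop them from C, F, G.
That leaves C = 15. Strike 15 from G.
G has just one choice, so G = 25.
Determined: C=15, G=25. The other variables each still have more than one consistent value. That makes 2.

2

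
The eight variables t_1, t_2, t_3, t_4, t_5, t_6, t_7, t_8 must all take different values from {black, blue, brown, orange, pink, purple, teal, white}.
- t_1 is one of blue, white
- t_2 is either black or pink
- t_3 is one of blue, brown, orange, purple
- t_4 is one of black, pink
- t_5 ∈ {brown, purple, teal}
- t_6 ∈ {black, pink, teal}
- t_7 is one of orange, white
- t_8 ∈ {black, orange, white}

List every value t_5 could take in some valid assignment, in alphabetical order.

brown, purple

t_2 and t_4 share exactly the 2 values {black, pink}; by pigeonhole those values go to them, so strike black, pink from t_6, t_8.
That leaves t_6 = teal. Remove teal from t_5.
t_7 and t_8 share exactly the 2 values {orange, white}; by pigeonhole those values go to them, so strike orange, white from t_1, t_3.
t_1's domain is down to {blue}, so t_1 = blue. Strike blue from t_3.
No further eliminations apply; t_5 can still be any of brown, purple.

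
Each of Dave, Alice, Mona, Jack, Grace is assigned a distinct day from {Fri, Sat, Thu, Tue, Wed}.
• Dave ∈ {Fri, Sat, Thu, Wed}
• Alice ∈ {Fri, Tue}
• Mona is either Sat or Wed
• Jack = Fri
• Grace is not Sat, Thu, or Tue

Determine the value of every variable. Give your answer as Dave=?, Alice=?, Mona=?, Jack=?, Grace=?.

Jack has just one choice, so Jack = Fri. Remove Fri from Dave, Alice, Grace.
Grace has just one choice, so Grace = Wed. Strike Wed from Dave, Mona.
Alice has just one choice, so Alice = Tue.
That leaves Mona = Sat. Remove Sat from Dave.
That leaves Dave = Thu.

Dave=Thu, Alice=Tue, Mona=Sat, Jack=Fri, Grace=Wed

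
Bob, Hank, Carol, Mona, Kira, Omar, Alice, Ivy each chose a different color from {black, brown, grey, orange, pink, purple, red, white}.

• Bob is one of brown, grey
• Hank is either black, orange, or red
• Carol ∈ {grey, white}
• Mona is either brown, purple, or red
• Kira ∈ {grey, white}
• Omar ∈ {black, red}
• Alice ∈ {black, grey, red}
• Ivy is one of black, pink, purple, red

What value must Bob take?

The 8 variables together cover exactly {black, brown, grey, orange, pink, purple, red, white} — 8 values for 8 variables — and orange appears only in Hank's list, so Hank = orange.
Among the 7 still-open variables, pink fits only Ivy (and all 7 values in {black, brown, grey, pink, purple, red, white} must be used), so Ivy = pink.
The 6 still-open variables together cover exactly {black, brown, grey, purple, red, white} — 6 values for 6 variables — and purple appears only in Mona's list, so Mona = purple.
The 5 still-open variables draw from only 5 values {black, brown, grey, red, white}, so each is used; only Bob can be brown, hence Bob = brown.

brown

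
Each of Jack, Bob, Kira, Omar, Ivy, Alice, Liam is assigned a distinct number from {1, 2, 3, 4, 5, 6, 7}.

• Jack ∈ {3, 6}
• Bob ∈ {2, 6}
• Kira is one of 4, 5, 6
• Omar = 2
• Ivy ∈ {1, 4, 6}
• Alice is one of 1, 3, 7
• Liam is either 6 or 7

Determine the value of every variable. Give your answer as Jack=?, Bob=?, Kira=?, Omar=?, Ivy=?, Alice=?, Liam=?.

Jack=3, Bob=6, Kira=5, Omar=2, Ivy=4, Alice=1, Liam=7

Omar has just one choice, so Omar = 2. Remove 2 from Bob.
That leaves Bob = 6. Strike 6 from Jack, Kira, Ivy, Liam.
Liam's domain is down to {7}, so Liam = 7. Eliminate 7 elsewhere: Alice.
That leaves Jack = 3. Eliminate 3 elsewhere: Alice.
That leaves Alice = 1. So Ivy can't be 1.
Ivy must be 4 (only option left). Eliminate 4 elsewhere: Kira.
That leaves Kira = 5.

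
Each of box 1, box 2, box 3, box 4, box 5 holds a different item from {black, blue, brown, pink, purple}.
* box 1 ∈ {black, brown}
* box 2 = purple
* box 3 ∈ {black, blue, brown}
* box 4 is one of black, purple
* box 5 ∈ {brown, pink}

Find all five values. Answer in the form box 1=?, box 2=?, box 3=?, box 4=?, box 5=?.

box 2 has just one choice, so box 2 = purple. Strike purple from box 4.
box 4 has just one choice, so box 4 = black. Remove black from box 1, box 3.
That leaves box 1 = brown. Eliminate brown elsewhere: box 3, box 5.
box 3 has just one choice, so box 3 = blue.
box 5 must be pink (only option left).

box 1=brown, box 2=purple, box 3=blue, box 4=black, box 5=pink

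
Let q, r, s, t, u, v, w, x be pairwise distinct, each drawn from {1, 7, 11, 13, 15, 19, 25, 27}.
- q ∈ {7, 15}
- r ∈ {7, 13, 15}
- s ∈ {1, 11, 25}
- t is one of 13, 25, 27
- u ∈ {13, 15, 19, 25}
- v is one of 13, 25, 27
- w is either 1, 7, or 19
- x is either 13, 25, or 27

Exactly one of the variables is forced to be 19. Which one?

u

The 8 variables draw from only 8 values {1, 7, 11, 13, 15, 19, 25, 27}, so each is used; only s can be 11, hence s = 11.
The 7 still-open variables draw from only 7 values {1, 7, 13, 15, 19, 25, 27}, so each is used; only w can be 1, hence w = 1.
The 6 still-open variables together cover exactly {7, 13, 15, 19, 25, 27} — 6 values for 6 variables — and 19 appears only in u's list, so u = 19.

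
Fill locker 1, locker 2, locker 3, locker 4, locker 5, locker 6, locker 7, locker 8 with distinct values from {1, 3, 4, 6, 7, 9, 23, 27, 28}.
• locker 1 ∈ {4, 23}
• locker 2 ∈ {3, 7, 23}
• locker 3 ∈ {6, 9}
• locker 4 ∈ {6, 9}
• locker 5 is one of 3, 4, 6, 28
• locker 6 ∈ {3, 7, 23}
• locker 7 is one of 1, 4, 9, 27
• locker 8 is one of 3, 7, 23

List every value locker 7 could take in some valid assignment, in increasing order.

1, 27

locker 3 and locker 4 between them cover only {6, 9} — a naked pair. Remove those values from locker 5, locker 7.
The 3 variables locker 2, locker 6, locker 8 are confined to {3, 7, 23}, which locks those values in; drop them from locker 1, locker 5.
locker 1 has just one choice, so locker 1 = 4. Eliminate 4 elsewhere: locker 5, locker 7.
locker 5 must be 28 (only option left).
No further eliminations apply; locker 7 can still be any of 1, 27.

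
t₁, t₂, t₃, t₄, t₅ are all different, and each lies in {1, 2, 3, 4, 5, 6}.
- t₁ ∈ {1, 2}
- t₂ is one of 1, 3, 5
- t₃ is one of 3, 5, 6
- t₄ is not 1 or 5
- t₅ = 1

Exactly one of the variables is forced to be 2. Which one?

t₁

t₅ must be 1 (only option left). Strike 1 from t₁, t₂.
So 2 goes to t₁.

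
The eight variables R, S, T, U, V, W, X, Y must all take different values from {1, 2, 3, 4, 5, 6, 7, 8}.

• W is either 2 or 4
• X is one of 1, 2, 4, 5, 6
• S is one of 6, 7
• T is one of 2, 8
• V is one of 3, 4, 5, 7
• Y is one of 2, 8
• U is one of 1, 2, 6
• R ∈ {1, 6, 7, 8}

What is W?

The 8 variables together cover exactly {1, 2, 3, 4, 5, 6, 7, 8} — 8 values for 8 variables — and 3 appears only in V's list, so V = 3.
Among the 7 still-open variables, 5 fits only X (and all 7 values in {1, 2, 4, 5, 6, 7, 8} must be used), so X = 5.
Among the 6 still-open variables, 4 fits only W (and all 6 values in {1, 2, 4, 6, 7, 8} must be used), so W = 4.

4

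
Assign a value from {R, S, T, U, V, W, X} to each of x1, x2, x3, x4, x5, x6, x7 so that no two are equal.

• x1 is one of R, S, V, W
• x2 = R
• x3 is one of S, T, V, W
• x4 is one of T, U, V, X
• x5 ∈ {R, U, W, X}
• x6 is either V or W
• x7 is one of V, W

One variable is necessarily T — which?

x3

x2 must be R (only option left). Strike R from x1, x5.
x6 and x7 between them cover only {V, W} — a naked pair. Remove those values from x1, x3, x4, x5.
x1's domain is down to {S}, so x1 = S. Strike S from x3.
So T goes to x3.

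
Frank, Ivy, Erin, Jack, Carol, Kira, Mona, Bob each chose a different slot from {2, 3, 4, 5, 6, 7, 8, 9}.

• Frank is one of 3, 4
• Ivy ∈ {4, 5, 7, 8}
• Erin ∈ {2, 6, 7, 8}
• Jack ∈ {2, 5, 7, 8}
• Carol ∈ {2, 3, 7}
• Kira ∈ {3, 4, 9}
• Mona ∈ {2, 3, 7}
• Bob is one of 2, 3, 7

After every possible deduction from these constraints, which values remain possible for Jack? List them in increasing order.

5, 8

The 8 variables together cover exactly {2, 3, 4, 5, 6, 7, 8, 9} — 8 values for 8 variables — and 6 appears only in Erin's list, so Erin = 6.
The 7 still-open variables draw from only 7 values {2, 3, 4, 5, 7, 8, 9}, so each is used; only Kira can be 9, hence Kira = 9.
Carol, Mona, Bob share exactly the 3 values {2, 3, 7}; by pigeonhole those values go to them, so strike 2, 3, 7 from Frank, Ivy, Jack.
That leaves Frank = 4. Strike 4 from Ivy.
No further eliminations apply; Jack can still be any of 5, 8.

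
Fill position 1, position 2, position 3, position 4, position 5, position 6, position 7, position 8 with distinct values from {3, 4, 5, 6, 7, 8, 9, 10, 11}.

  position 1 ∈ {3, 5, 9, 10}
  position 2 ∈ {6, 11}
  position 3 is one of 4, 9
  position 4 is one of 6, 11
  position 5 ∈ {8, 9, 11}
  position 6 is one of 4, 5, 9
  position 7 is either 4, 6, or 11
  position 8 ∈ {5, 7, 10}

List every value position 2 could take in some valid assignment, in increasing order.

6, 11

The 2 variables position 2 and position 4 are confined to {6, 11}, which locks those values in; drop them from position 5, position 7.
position 7 must be 4 (only option left). Remove 4 from position 3, position 6.
That leaves position 3 = 9. Eliminate 9 elsewhere: position 1, position 5, position 6.
position 5's domain is down to {8}, so position 5 = 8.
position 6's domain is down to {5}, so position 6 = 5. Strike 5 from position 1, position 8.
No further eliminations apply; position 2 can still be any of 6, 11.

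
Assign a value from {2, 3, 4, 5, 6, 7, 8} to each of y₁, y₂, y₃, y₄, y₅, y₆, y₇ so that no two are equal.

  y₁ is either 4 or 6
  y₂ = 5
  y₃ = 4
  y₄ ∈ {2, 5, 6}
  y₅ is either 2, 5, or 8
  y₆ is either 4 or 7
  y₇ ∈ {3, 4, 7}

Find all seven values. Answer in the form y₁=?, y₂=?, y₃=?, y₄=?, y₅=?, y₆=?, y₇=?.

y₁=6, y₂=5, y₃=4, y₄=2, y₅=8, y₆=7, y₇=3

y₂'s domain is down to {5}, so y₂ = 5. Eliminate 5 elsewhere: y₄, y₅.
That leaves y₃ = 4. Eliminate 4 elsewhere: y₁, y₆, y₇.
y₆'s domain is down to {7}, so y₆ = 7. Remove 7 from y₇.
That leaves y₇ = 3.
y₁ must be 6 (only option left). Remove 6 from y₄.
That leaves y₄ = 2. Eliminate 2 elsewhere: y₅.
y₅'s domain is down to {8}, so y₅ = 8.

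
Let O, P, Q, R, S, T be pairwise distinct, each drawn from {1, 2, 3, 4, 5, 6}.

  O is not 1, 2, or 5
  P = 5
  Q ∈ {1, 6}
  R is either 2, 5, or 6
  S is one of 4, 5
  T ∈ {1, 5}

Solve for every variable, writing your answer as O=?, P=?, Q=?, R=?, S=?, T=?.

P's domain is down to {5}, so P = 5. Eliminate 5 elsewhere: R, S, T.
That leaves S = 4. Strike 4 from O.
That leaves T = 1. So Q can't be 1.
That leaves Q = 6. Remove 6 from O, R.
That leaves R = 2.
O must be 3 (only option left).

O=3, P=5, Q=6, R=2, S=4, T=1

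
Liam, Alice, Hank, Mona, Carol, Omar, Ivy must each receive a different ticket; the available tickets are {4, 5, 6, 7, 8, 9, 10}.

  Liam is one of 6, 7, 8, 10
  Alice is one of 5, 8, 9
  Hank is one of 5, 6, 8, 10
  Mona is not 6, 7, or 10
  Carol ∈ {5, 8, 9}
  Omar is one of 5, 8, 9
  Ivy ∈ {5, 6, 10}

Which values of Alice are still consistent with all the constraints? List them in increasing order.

5, 8, 9

The 7 variables draw from only 7 values {4, 5, 6, 7, 8, 9, 10}, so each is used; only Mona can be 4, hence Mona = 4.
The 6 still-open variables draw from only 6 values {5, 6, 7, 8, 9, 10}, so each is used; only Liam can be 7, hence Liam = 7.
Alice, Carol, Omar share exactly the 3 values {5, 8, 9}; by pigeonhole those values go to them, so strike 5, 8, 9 from Hank, Ivy.
No further eliminations apply; Alice can still be any of 5, 8, 9.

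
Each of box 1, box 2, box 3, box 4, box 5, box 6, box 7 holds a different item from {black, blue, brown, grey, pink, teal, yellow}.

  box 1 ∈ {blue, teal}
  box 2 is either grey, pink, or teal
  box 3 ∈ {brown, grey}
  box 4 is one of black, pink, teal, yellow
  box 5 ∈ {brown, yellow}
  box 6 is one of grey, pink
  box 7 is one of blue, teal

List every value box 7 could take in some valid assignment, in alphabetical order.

The 7 variables together cover exactly {black, blue, brown, grey, pink, teal, yellow} — 7 values for 7 variables — and black appears only in box 4's list, so box 4 = black.
The 6 still-open variables together cover exactly {blue, brown, grey, pink, teal, yellow} — 6 values for 6 variables — and yellow appears only in box 5's list, so box 5 = yellow.
The 5 still-open variables draw from only 5 values {blue, brown, grey, pink, teal}, so each is used; only box 3 can be brown, hence box 3 = brown.
The 2 variables box 1 and box 7 are confined to {blue, teal}, which locks those values in; drop them from box 2.
No further eliminations apply; box 7 can still be any of blue, teal.

blue, teal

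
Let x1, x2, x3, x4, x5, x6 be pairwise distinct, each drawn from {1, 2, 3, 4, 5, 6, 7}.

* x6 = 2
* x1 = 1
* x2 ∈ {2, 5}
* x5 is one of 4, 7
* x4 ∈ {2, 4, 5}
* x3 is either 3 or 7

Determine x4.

4

x1 has just one choice, so x1 = 1.
That leaves x6 = 2. Remove 2 from x2, x4.
x2's domain is down to {5}, so x2 = 5. Eliminate 5 elsewhere: x4.
So x4 = 4.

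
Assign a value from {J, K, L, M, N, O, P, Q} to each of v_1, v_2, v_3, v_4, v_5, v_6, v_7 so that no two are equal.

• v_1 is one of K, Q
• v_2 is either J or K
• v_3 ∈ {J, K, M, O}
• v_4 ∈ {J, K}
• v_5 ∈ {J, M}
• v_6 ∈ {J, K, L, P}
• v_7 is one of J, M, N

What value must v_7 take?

N

The 2 variables v_2 and v_4 are confined to {J, K}, which locks those values in; drop them from v_1, v_3, v_5, v_6, v_7.
v_1 has just one choice, so v_1 = Q.
v_5 must be M (only option left). Eliminate M elsewhere: v_3, v_7.
So v_7 = N.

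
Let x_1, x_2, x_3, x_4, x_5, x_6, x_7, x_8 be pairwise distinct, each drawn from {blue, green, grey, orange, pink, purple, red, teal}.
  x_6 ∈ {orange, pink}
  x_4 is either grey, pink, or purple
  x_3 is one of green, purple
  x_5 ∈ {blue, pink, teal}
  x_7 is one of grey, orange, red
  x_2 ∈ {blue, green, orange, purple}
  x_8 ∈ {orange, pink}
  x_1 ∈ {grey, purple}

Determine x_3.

green

The 8 variables together cover exactly {blue, green, grey, orange, pink, purple, red, teal} — 8 values for 8 variables — and red appears only in x_7's list, so x_7 = red.
The 7 still-open variables draw from only 7 values {blue, green, grey, orange, pink, purple, teal}, so each is used; only x_5 can be teal, hence x_5 = teal.
The 6 still-open variables together cover exactly {blue, green, grey, orange, pink, purple} — 6 values for 6 variables — and blue appears only in x_2's list, so x_2 = blue.
The 5 still-open variables draw from only 5 values {green, grey, orange, pink, purple}, so each is used; only x_3 can be green, hence x_3 = green.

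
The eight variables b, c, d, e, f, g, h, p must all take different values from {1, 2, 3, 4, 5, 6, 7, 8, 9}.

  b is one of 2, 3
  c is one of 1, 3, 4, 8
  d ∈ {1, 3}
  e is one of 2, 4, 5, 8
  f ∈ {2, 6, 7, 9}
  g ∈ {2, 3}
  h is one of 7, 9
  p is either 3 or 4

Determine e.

5

b and g share exactly the 2 values {2, 3}; by pigeonhole those values go to them, so strike 2, 3 from c, d, e, f, p.
That leaves d = 1. So c can't be 1.
That leaves p = 4. Eliminate 4 elsewhere: c, e.
c's domain is down to {8}, so c = 8. So e can't be 8.
So e = 5.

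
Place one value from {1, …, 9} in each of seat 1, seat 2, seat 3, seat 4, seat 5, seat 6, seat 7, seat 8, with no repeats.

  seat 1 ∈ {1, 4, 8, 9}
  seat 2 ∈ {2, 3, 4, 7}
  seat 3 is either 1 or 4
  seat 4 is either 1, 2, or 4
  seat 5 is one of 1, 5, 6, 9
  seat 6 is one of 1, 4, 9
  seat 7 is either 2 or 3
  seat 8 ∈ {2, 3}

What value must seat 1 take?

8

seat 7 and seat 8 share exactly the 2 values {2, 3}; by pigeonhole those values go to them, so strike 2, 3 from seat 2, seat 4.
seat 3 and seat 4 between them cover only {1, 4} — a naked pair. Remove those values from seat 1, seat 2, seat 5, seat 6.
seat 2 must be 7 (only option left).
seat 6 must be 9 (only option left). So seat 1, seat 5 can't be 9.
So seat 1 = 8.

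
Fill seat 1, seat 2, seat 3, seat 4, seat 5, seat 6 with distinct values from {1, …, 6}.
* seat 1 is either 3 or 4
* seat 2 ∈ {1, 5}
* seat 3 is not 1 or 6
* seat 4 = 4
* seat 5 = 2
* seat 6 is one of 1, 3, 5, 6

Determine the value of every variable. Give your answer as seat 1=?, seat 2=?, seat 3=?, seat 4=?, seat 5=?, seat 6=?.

seat 1=3, seat 2=1, seat 3=5, seat 4=4, seat 5=2, seat 6=6

seat 4 must be 4 (only option left). Strike 4 from seat 1, seat 3.
seat 5 has just one choice, so seat 5 = 2. Eliminate 2 elsewhere: seat 3.
seat 1's domain is down to {3}, so seat 1 = 3. Eliminate 3 elsewhere: seat 3, seat 6.
That leaves seat 3 = 5. Remove 5 from seat 2, seat 6.
That leaves seat 2 = 1. Remove 1 from seat 6.
seat 6 has just one choice, so seat 6 = 6.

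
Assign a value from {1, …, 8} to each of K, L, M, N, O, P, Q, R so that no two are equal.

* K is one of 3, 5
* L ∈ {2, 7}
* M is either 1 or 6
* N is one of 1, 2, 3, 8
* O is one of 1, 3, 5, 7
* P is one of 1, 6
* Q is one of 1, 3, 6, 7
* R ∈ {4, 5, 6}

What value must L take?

The 8 variables together cover exactly {1, 2, 3, 4, 5, 6, 7, 8} — 8 values for 8 variables — and 4 appears only in R's list, so R = 4.
The 7 still-open variables draw from only 7 values {1, 2, 3, 5, 6, 7, 8}, so each is used; only N can be 8, hence N = 8.
The 6 still-open variables draw from only 6 values {1, 2, 3, 5, 6, 7}, so each is used; only L can be 2, hence L = 2.

2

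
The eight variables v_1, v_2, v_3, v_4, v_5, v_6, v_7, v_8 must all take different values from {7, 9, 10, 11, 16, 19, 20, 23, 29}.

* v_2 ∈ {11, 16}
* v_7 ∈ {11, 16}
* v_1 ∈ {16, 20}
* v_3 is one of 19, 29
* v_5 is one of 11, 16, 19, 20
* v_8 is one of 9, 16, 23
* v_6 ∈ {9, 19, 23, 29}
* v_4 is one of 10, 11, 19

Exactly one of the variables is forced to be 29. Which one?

v_3

The 8 variables together cover exactly {9, 10, 11, 16, 19, 20, 23, 29} — 8 values for 8 variables — and 10 appears only in v_4's list, so v_4 = 10.
v_2 and v_7 between them cover only {11, 16} — a naked pair. Remove those values from v_1, v_5, v_8.
v_1's domain is down to {20}, so v_1 = 20. Remove 20 from v_5.
v_5's domain is down to {19}, so v_5 = 19. Strike 19 from v_3, v_6.
So 29 goes to v_3.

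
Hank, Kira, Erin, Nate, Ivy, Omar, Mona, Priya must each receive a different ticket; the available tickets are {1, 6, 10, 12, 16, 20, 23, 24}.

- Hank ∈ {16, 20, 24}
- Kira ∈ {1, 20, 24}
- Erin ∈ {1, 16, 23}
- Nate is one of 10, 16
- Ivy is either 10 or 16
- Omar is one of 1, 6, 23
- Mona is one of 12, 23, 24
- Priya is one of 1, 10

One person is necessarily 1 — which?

The 8 variables together cover exactly {1, 6, 10, 12, 16, 20, 23, 24} — 8 values for 8 variables — and 6 appears only in Omar's list, so Omar = 6.
The 7 still-open variables draw from only 7 values {1, 10, 12, 16, 20, 23, 24}, so each is used; only Mona can be 12, hence Mona = 12.
The 6 still-open variables together cover exactly {1, 10, 16, 20, 23, 24} — 6 values for 6 variables — and 23 appears only in Erin's list, so Erin = 23.
Nate and Ivy share exactly the 2 values {10, 16}; by pigeonhole those values go to them, so strike 10, 16 from Hank, Priya.

Priya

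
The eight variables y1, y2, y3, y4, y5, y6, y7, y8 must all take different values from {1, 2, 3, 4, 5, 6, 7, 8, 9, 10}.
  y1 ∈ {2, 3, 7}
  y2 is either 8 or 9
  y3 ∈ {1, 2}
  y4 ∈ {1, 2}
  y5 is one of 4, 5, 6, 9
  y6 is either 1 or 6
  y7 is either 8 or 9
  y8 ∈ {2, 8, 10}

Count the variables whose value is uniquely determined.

y2 and y7 between them cover only {8, 9} — a naked pair. Remove those values from y5, y8.
The 2 variables y3 and y4 are confined to {1, 2}, which locks those values in; drop them from y1, y6, y8.
y6 has just one choice, so y6 = 6. So y5 can't be 6.
That leaves y8 = 10.
Determined: y6=6, y8=10. The other variables each still have more than one consistent value. That makes 2.

2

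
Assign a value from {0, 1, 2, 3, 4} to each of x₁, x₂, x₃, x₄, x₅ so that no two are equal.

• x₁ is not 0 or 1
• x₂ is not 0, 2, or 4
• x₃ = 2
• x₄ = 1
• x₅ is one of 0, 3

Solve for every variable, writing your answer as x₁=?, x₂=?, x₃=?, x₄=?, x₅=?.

x₃'s domain is down to {2}, so x₃ = 2. Remove 2 from x₁.
x₄ must be 1 (only option left). Eliminate 1 elsewhere: x₂.
x₂'s domain is down to {3}, so x₂ = 3. Strike 3 from x₁, x₅.
x₅ must be 0 (only option left).
x₁ must be 4 (only option left).

x₁=4, x₂=3, x₃=2, x₄=1, x₅=0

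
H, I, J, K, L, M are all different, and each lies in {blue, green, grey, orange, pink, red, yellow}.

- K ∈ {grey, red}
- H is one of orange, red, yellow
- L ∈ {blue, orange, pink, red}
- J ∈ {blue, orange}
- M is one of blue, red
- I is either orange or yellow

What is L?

The 6 variables together cover exactly {blue, grey, orange, pink, red, yellow} — 6 values for 6 variables — and grey appears only in K's list, so K = grey.
Among the 5 still-open variables, pink fits only L (and all 5 values in {blue, orange, pink, red, yellow} must be used), so L = pink.

pink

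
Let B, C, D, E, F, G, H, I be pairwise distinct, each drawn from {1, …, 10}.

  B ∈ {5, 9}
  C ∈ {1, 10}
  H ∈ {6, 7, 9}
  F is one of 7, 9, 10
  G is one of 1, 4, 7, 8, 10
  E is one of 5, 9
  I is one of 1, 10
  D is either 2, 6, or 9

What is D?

B and E share exactly the 2 values {5, 9}; by pigeonhole those values go to them, so strike 5, 9 from D, F, H.
C and I share exactly the 2 values {1, 10}; by pigeonhole those values go to them, so strike 1, 10 from F, G.
F has just one choice, so F = 7. Strike 7 from G, H.
H's domain is down to {6}, so H = 6. Strike 6 from D.
So D = 2.

2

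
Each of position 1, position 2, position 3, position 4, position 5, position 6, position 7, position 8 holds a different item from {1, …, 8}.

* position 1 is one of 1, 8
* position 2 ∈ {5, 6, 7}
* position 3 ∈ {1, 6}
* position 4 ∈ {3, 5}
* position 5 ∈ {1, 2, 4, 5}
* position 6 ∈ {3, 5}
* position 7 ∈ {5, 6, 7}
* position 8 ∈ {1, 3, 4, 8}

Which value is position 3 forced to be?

The 8 variables together cover exactly {1, 2, 3, 4, 5, 6, 7, 8} — 8 values for 8 variables — and 2 appears only in position 5's list, so position 5 = 2.
The 7 still-open variables together cover exactly {1, 3, 4, 5, 6, 7, 8} — 7 values for 7 variables — and 4 appears only in position 8's list, so position 8 = 4.
The 6 still-open variables draw from only 6 values {1, 3, 5, 6, 7, 8}, so each is used; only position 1 can be 8, hence position 1 = 8.
The 5 still-open variables draw from only 5 values {1, 3, 5, 6, 7}, so each is used; only position 3 can be 1, hence position 3 = 1.

1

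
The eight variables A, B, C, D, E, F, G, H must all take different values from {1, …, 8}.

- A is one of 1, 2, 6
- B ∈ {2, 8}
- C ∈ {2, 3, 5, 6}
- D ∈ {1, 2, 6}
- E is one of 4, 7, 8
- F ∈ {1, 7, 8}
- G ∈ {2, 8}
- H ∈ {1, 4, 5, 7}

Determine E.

4

Among the 8 variables, 3 fits only C (and all 8 values in {1, 2, 3, 4, 5, 6, 7, 8} must be used), so C = 3.
The 7 still-open variables draw from only 7 values {1, 2, 4, 5, 6, 7, 8}, so each is used; only H can be 5, hence H = 5.
The 6 still-open variables together cover exactly {1, 2, 4, 6, 7, 8} — 6 values for 6 variables — and 4 appears only in E's list, so E = 4.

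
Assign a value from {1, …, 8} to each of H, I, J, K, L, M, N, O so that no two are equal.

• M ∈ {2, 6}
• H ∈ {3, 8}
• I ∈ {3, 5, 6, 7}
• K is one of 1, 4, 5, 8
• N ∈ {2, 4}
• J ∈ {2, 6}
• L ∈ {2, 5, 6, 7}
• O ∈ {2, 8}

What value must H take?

3

The 8 variables draw from only 8 values {1, 2, 3, 4, 5, 6, 7, 8}, so each is used; only K can be 1, hence K = 1.
Among the 7 still-open variables, 4 fits only N (and all 7 values in {2, 3, 4, 5, 6, 7, 8} must be used), so N = 4.
J and M share exactly the 2 values {2, 6}; by pigeonhole those values go to them, so strike 2, 6 from I, L, O.
O's domain is down to {8}, so O = 8. Strike 8 from H.
So H = 3.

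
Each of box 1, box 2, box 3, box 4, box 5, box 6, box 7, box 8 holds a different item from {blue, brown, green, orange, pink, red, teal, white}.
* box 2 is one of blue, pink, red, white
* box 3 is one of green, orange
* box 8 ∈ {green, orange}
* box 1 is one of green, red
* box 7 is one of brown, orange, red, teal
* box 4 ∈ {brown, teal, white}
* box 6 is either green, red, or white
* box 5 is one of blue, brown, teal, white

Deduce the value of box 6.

white

The 8 variables together cover exactly {blue, brown, green, orange, pink, red, teal, white} — 8 values for 8 variables — and pink appears only in box 2's list, so box 2 = pink.
The 7 still-open variables draw from only 7 values {blue, brown, green, orange, red, teal, white}, so each is used; only box 5 can be blue, hence box 5 = blue.
box 3 and box 8 share exactly the 2 values {green, orange}; by pigeonhole those values go to them, so strike green, orange from box 1, box 6, box 7.
That leaves box 1 = red. Remove red from box 6, box 7.
So box 6 = white.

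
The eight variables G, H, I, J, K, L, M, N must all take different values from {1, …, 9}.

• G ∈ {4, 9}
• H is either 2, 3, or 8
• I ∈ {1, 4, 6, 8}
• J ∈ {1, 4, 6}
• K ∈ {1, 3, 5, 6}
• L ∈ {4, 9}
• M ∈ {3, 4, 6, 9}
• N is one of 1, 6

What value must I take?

8

Among the 8 variables, 2 fits only H (and all 8 values in {1, 2, 3, 4, 5, 6, 8, 9} must be used), so H = 2.
Among the 7 still-open variables, 5 fits only K (and all 7 values in {1, 3, 4, 5, 6, 8, 9} must be used), so K = 5.
The 6 still-open variables together cover exactly {1, 3, 4, 6, 8, 9} — 6 values for 6 variables — and 3 appears only in M's list, so M = 3.
Among the 5 still-open variables, 8 fits only I (and all 5 values in {1, 4, 6, 8, 9} must be used), so I = 8.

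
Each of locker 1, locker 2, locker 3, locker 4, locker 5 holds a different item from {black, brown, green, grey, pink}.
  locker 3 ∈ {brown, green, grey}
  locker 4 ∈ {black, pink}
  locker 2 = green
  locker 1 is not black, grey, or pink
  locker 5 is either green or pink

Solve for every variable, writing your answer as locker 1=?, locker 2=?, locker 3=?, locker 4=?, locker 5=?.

locker 2's domain is down to {green}, so locker 2 = green. Strike green from locker 1, locker 3, locker 5.
locker 5 has just one choice, so locker 5 = pink. So locker 4 can't be pink.
locker 1 must be brown (only option left). Remove brown from locker 3.
That leaves locker 3 = grey.
That leaves locker 4 = black.

locker 1=brown, locker 2=green, locker 3=grey, locker 4=black, locker 5=pink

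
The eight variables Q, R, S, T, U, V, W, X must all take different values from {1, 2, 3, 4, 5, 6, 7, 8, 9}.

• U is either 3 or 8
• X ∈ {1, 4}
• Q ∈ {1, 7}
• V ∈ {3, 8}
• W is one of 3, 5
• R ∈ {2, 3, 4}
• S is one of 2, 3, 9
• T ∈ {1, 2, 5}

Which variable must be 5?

The 8 variables together cover exactly {1, 2, 3, 4, 5, 7, 8, 9} — 8 values for 8 variables — and 7 appears only in Q's list, so Q = 7.
The 7 still-open variables together cover exactly {1, 2, 3, 4, 5, 8, 9} — 7 values for 7 variables — and 9 appears only in S's list, so S = 9.
The 2 variables U and V are confined to {3, 8}, which locks those values in; drop them from R, W.
So 5 goes to W.

W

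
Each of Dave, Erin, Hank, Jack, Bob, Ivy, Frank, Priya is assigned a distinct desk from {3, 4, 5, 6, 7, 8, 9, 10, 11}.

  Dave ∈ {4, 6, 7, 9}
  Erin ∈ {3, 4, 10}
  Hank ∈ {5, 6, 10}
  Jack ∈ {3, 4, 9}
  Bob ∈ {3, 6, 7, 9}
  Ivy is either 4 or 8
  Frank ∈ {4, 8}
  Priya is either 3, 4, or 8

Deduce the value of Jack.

The 8 variables draw from only 8 values {3, 4, 5, 6, 7, 8, 9, 10}, so each is used; only Hank can be 5, hence Hank = 5.
The 7 still-open variables together cover exactly {3, 4, 6, 7, 8, 9, 10} — 7 values for 7 variables — and 10 appears only in Erin's list, so Erin = 10.
The 2 variables Ivy and Frank are confined to {4, 8}, which locks those values in; drop them from Dave, Jack, Priya.
Priya must be 3 (only option left). Remove 3 from Jack, Bob.
So Jack = 9.

9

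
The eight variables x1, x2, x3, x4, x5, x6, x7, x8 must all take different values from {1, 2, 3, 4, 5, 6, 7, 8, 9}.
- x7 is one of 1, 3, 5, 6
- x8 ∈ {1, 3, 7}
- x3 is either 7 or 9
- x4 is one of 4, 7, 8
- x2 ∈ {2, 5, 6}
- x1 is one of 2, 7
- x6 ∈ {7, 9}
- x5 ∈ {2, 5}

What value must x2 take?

6

The 2 variables x3 and x6 are confined to {7, 9}, which locks those values in; drop them from x1, x4, x8.
x1 has just one choice, so x1 = 2. Strike 2 from x2, x5.
That leaves x5 = 5. Eliminate 5 elsewhere: x2, x7.
So x2 = 6.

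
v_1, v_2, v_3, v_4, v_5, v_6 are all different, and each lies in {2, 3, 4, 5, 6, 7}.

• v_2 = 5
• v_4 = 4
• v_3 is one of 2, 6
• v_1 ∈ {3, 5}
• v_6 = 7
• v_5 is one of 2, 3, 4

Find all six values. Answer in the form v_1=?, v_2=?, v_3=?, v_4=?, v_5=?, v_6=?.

v_2's domain is down to {5}, so v_2 = 5. Remove 5 from v_1.
v_4 must be 4 (only option left). Strike 4 from v_5.
v_6 has just one choice, so v_6 = 7.
v_1 must be 3 (only option left). Strike 3 from v_5.
v_5 has just one choice, so v_5 = 2. So v_3 can't be 2.
v_3 must be 6 (only option left).

v_1=3, v_2=5, v_3=6, v_4=4, v_5=2, v_6=7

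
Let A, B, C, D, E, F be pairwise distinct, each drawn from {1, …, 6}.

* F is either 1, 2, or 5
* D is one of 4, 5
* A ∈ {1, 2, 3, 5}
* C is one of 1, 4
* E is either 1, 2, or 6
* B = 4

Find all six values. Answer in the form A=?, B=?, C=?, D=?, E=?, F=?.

B must be 4 (only option left). Remove 4 from C, D.
C must be 1 (only option left). So A, E, F can't be 1.
That leaves D = 5. Eliminate 5 elsewhere: A, F.
F has just one choice, so F = 2. Eliminate 2 elsewhere: A, E.
That leaves A = 3.
That leaves E = 6.

A=3, B=4, C=1, D=5, E=6, F=2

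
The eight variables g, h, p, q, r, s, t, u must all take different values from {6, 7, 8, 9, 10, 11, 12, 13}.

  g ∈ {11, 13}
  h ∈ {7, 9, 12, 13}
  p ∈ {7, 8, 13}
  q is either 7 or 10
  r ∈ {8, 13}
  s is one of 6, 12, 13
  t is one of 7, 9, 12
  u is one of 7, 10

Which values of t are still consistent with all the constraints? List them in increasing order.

Among the 8 variables, 6 fits only s (and all 8 values in {6, 7, 8, 9, 10, 11, 12, 13} must be used), so s = 6.
The 7 still-open variables draw from only 7 values {7, 8, 9, 10, 11, 12, 13}, so each is used; only g can be 11, hence g = 11.
The 2 variables q and u are confined to {7, 10}, which locks those values in; drop them from h, p, t.
p and r share exactly the 2 values {8, 13}; by pigeonhole those values go to them, so strike 8, 13 from h.
No further eliminations apply; t can still be any of 9, 12.

9, 12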